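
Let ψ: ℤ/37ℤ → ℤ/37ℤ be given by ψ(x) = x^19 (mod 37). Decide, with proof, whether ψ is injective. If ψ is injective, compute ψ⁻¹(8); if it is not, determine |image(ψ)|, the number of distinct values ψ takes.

29

Since 37 is prime, the nonzero elements of ℤ/37ℤ form a cyclic group of order 36.
As gcd(19, 36) = 1, raising to the 19th power is a bijection on this group: if s^19 ≡ t^19 then (st^{−1})^19 = 1, and the only element of order dividing gcd(19, 36) = 1 is 1, so s = t.
With ψ(0) = 0 this makes ψ injective on all of ℤ/37ℤ, hence bijective (finite equal-size domain and codomain). In particular ψ is injective.
Since ψ is injective, we find the preimage of 8. The inverse of x ↦ x^19 on (ℤ/37ℤ)^× is x ↦ x^19, because 19·19 = 361 = 10·36 + 1 ≡ 1 (mod 36) and x^{36} = 1 for x ≠ 0 (Fermat). So ψ⁻¹(8) = 8^19 mod 37.
Repeated squaring mod 37: 8^1 ≡ 8, 8^2 ≡ 8² = 64 ≡ 27, 8^4 ≡ 27² = 729 ≡ 26, 8^8 ≡ 26² = 676 ≡ 10, 8^16 ≡ 10² = 100 ≡ 26. Since 19 = 16 + 2 + 1, 8^19 ≡ 26·27·8: 26·27 = 702 ≡ 36, then 36·8 = 288 ≡ 29. So 8^19 ≡ 29 (mod 37).
Hence ψ⁻¹(8) = 29.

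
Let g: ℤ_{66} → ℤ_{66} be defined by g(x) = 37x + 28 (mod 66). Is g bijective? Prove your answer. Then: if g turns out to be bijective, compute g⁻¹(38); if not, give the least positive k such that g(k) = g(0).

By definition, g is injective when g(x_1) = g(x_2) forces x_1 = x_2.
If g(x_1) = g(x_2), then 37x_1 ≡ 37x_2 (mod 66). Because gcd(37, 66) = 1, we may cancel 37 to get x_1 ≡ x_2 (mod 66).
We now compute 37⁻¹ mod 66 explicitly. Euclid's algorithm: 66 = 1·37 + 29, 37 = 1·29 + 8, 29 = 3·8 + 5, 8 = 1·5 + 3, 5 = 1·3 + 2, 3 = 1·2 + 1; back-substituting gives 1 = 25·37 − 14·66, so 37⁻¹ ≡ 25 (mod 66).
Then y ↦ 25(y − 28) is a two-sided inverse to g, so every y ∈ ℤ_{66} has a preimage.
Hence g is bijective.
Since g is bijective, we compute g⁻¹(38): solve 37x + 28 ≡ 38 (mod 66), i.e. 37x ≡ 10 (mod 66).
Multiplying by 37⁻¹ = 25 gives x ≡ 25·10 = 250 = 3·66 + 52 ≡ 52 (mod 66).
Check: g(52) = 37·52 + 28 = 1952 = 29·66 + 38 ≡ 38 (mod 66).

52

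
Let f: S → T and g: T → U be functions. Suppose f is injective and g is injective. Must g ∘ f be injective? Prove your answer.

injective

Suppose (g ∘ f)(x_1) = (g ∘ f)(x_2), i.e. g(f(x_1)) = g(f(x_2)).
Since g is injective, f(x_1) = f(x_2). Since f is injective, x_1 = x_2. Hence g ∘ f is injective.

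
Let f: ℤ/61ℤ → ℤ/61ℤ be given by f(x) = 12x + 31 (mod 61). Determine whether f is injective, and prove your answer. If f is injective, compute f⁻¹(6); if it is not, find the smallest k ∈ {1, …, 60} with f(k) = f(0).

3

Recall that f is injective if f(s) = f(t) implies s = t.
Suppose f(s) = f(t) in ℤ/61ℤ. Then 12s + 31 ≡ 12t + 31 (mod 61), so 12(s − t) ≡ 0 (mod 61).
Since gcd(12, 61) = 1, 12 is invertible modulo 61, hence s − t ≡ 0 (mod 61), i.e. s = t.
Therefore f is injective.
We now compute 12⁻¹ mod 61 explicitly. Euclid's algorithm: 61 = 5·12 + 1; back-substituting gives 1 = 56·12 − 11·61, so 12⁻¹ ≡ 56 (mod 61).
Since f is injective, we compute f⁻¹(6): solve 12x + 31 ≡ 6 (mod 61), i.e. 12x ≡ 36 (mod 61).
Multiplying by 12⁻¹ = 56 gives x ≡ 56·36 = 2016 = 33·61 + 3 ≡ 3 (mod 61).
Check: f(3) = 12·3 + 31 = 67 = 1·61 + 6 ≡ 6 (mod 61).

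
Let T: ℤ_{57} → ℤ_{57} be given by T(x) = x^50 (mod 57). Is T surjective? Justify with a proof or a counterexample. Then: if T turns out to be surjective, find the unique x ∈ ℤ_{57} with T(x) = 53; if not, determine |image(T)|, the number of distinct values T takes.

T(8): Repeated squaring mod 57: 8^1 ≡ 8, 8^2 ≡ 8² = 64 ≡ 7, 8^4 ≡ 7² = 49, 8^8 ≡ 49² = 2401 ≡ 7, 8^16 ≡ 7² = 49, 8^32 ≡ 49² = 2401 ≡ 7. Since 50 = 32 + 16 + 2, 8^50 ≡ 7·49·7: 7·49 = 343 ≡ 1, then 1·7 = 7. So 8^50 ≡ 7 (mod 57).
T(11): Repeated squaring mod 57: 11^1 ≡ 11, 11^2 ≡ 11² = 121 ≡ 7, 11^4 ≡ 7² = 49, 11^8 ≡ 49² = 2401 ≡ 7, 11^16 ≡ 7² = 49, 11^32 ≡ 49² = 2401 ≡ 7. Since 50 = 32 + 16 + 2, 11^50 ≡ 7·49·7: 7·49 = 343 ≡ 1, then 1·7 = 7. So 11^50 ≡ 7 (mod 57).
So T(8) = T(11) = 7 while 8 ≠ 11, therefore T is not injective.
A non-injective map from the 57-element set ℤ_{57} to itself takes at most 56 distinct values, so it cannot be surjective. Thus T is not surjective.
Since T is not surjective, we determine |image(T)|. Computing x^50 mod 57 for each x (by repeated squaring, reducing mod 57 at every step), the values T(0), T(1), …, T(56) are: 0, 1, 25, 42, 55, 28, 24, 49, 7, 54, 16, 7, 30, 43, 28, 36, 4, 25, 39, 19, 1, 6, 4, 55, 9, 43, 49, 45, 16, 16, 45, 49, 43, 9, 55, 4, 6, 1, 19, 39, 25, 4, 36, 28, 43, 30, 7, 16, 54, 7, 49, 24, 28, 55, 42, 25, 1.
The distinct values are {0, 1, 4, 6, 7, 9, 16, 19, 24, 25, 28, 30, 36, 39, 42, 43, 45, 49, 54, 55}; there are 20 of them.

20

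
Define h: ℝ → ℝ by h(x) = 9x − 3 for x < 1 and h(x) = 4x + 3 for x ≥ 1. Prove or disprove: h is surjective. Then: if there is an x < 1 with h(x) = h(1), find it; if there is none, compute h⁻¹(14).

11/4

Both pieces are strictly increasing (slopes 9 and 4), so each is injective on its own interval.
The left piece maps (−∞, 1) onto (−∞, 6); the right piece maps [1, ∞) onto [7, ∞).
The union (−∞, 6) ∪ [7, ∞) omits the interval between 6 and 7; in particular 6 has no preimage. So h is not surjective.
Because the two images are disjoint, no x < 1 has h(x) = h(1), so we compute h⁻¹(14): 14 lies in [7, ∞), so solve 4x + 3 = 14: x = (14 − 3)/4 = 11/4.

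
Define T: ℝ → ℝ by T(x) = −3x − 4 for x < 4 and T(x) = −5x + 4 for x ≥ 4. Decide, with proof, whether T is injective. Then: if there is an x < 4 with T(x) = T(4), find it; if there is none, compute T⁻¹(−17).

21/5

Both pieces are strictly decreasing (slopes −3 and −5), so each is injective on its own interval.
The left piece maps (−∞, 4) onto (−16, ∞); the right piece maps [4, ∞) onto (−∞, −16].
These images are disjoint, so no value is attained by both pieces. Thus T is injective.
Because the two images are disjoint, no x < 4 has T(x) = T(4), so we compute T⁻¹(−17): −17 lies in (−∞, −16], so solve −5x + 4 = −17: x = (−17 − 4)/(−5) = 21/5.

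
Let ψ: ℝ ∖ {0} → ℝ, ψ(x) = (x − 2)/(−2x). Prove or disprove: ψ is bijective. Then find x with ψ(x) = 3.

2/7

If ψ(x) = −1/2, cross-multiplying gives −2(x − 2) = 1(−2x), which simplifies to 4 = 0 — false.  So −1/2 has no preimage and ψ is not surjective.
Hence ψ is not bijective.
Solving ψ(x) = 3: cross-multiplying gives x − 2 = 3(−2x), which rearranges to 7x = 2, so x = 2/7.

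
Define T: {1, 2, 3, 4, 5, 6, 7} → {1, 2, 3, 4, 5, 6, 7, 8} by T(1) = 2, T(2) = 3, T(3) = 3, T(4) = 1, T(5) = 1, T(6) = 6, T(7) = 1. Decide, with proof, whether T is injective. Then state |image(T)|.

4

T(2) = 3 = T(3) with 2 ≠ 3, so T is not injective.
The image of T is {1, 2, 3, 6}, which has 4 elements.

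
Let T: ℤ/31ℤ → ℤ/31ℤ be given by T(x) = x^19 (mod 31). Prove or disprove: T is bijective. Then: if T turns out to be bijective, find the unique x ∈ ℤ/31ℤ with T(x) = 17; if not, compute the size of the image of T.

Since 31 is prime, the nonzero elements of ℤ/31ℤ form a cyclic group of order 30.
As gcd(19, 30) = 1, raising to the 19th power is a bijection on this group: if a^19 ≡ b^19 then (ab^{−1})^19 = 1, and the only element of order dividing gcd(19, 30) = 1 is 1, so a = b.
With T(0) = 0 this makes T injective on all of ℤ/31ℤ, hence bijective (finite equal-size domain and codomain). In particular T is bijective.
Since T is bijective, we find the preimage of 17. The inverse of x ↦ x^19 on (ℤ/31ℤ)^× is x ↦ x^19, because 19·19 = 361 = 12·30 + 1 ≡ 1 (mod 30) and x^{30} = 1 for x ≠ 0 (Fermat). So T⁻¹(17) = 17^19 mod 31.
Repeated squaring mod 31: 17^1 ≡ 17, 17^2 ≡ 17² = 289 ≡ 10, 17^4 ≡ 10² = 100 ≡ 7, 17^8 ≡ 7² = 49 ≡ 18, 17^16 ≡ 18² = 324 ≡ 14. Since 19 = 16 + 2 + 1, 17^19 ≡ 14·10·17: 14·10 = 140 ≡ 16, then 16·17 = 272 ≡ 24. So 17^19 ≡ 24 (mod 31).
Hence T⁻¹(17) = 24.

24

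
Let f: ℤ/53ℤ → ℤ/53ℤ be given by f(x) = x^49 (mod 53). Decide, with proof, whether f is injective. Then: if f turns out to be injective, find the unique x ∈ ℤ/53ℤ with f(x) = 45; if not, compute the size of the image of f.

Since 53 is prime, the nonzero elements of ℤ/53ℤ form a cyclic group of order 52.
As gcd(49, 52) = 1, raising to the 49th power is a bijection on this group: if u^49 ≡ v^49 then (uv^{−1})^49 = 1, and the only element of order dividing gcd(49, 52) = 1 is 1, so u = v.
With f(0) = 0 this makes f injective on all of ℤ/53ℤ, hence bijective (finite equal-size domain and codomain). In particular f is injective.
Since f is injective, we find the preimage of 45. The inverse of x ↦ x^49 on (ℤ/53ℤ)^× is x ↦ x^17, because 49·17 = 833 = 16·52 + 1 ≡ 1 (mod 52) and x^{52} = 1 for x ≠ 0 (Fermat). So f⁻¹(45) = 45^17 mod 53.
Repeated squaring mod 53: 45^1 ≡ 45, 45^2 ≡ 45² = 2025 ≡ 11, 45^4 ≡ 11² = 121 ≡ 15, 45^8 ≡ 15² = 225 ≡ 13, 45^16 ≡ 13² = 169 ≡ 10. Since 17 = 16 + 1, 45^17 ≡ 10·45: 10·45 = 450 ≡ 26. So 45^17 ≡ 26 (mod 53).
Hence f⁻¹(45) = 26.

26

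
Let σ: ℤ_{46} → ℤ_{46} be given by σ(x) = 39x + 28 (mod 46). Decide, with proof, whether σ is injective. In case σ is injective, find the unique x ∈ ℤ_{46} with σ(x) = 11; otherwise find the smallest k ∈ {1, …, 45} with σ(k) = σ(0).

9

Suppose σ(u) = σ(v) in ℤ_{46}. Then 39u + 28 ≡ 39v + 28 (mod 46), so 39(u − v) ≡ 0 (mod 46).
Since gcd(39, 46) = 1, 39 is invertible modulo 46, so u − v ≡ 0 (mod 46), i.e. u = v.
Hence σ is injective.
We now compute 39⁻¹ mod 46 explicitly. Euclid's algorithm: 46 = 1·39 + 7, 39 = 5·7 + 4, 7 = 1·4 + 3, 4 = 1·3 + 1; back-substituting gives 1 = 13·39 − 11·46, so 39⁻¹ ≡ 13 (mod 46).
Since σ is injective, we find σ⁻¹(11): we need 39x ≡ 11 − 28 ≡ 29 (mod 46). Using 39⁻¹ = 13: x ≡ 13·29 = 377 = 8·46 + 9, so x = 9.
Check: σ(9) = 39·9 + 28 = 379 = 8·46 + 11 ≡ 11 (mod 46).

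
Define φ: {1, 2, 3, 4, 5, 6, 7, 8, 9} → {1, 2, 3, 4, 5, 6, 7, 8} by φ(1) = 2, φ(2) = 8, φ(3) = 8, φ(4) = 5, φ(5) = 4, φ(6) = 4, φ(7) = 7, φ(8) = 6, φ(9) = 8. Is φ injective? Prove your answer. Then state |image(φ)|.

φ(2) = 8 = φ(3) with 2 ≠ 3, so φ is not injective.
The image of φ is {2, 4, 5, 6, 7, 8}, which has 6 elements.

6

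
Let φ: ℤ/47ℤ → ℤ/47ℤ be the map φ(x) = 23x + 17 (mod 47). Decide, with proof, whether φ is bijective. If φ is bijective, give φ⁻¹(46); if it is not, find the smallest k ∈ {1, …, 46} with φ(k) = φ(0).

36

If φ(u) = φ(v), then 23u ≡ 23v (mod 47). Because gcd(23, 47) = 1, we may cancel 23 to get u ≡ v (mod 47).
We now compute 23⁻¹ mod 47 explicitly. Euclid's algorithm: 47 = 2·23 + 1; back-substituting gives 1 = 45·23 − 22·47, so 23⁻¹ ≡ 45 (mod 47).
Then y ↦ 45(y − 17) is a two-sided inverse to φ, so every y ∈ ℤ/47ℤ has a preimage.
Therefore φ is bijective.
Since φ is bijective, we compute φ⁻¹(46): solve 23x + 17 ≡ 46 (mod 47), i.e. 23x ≡ 29 (mod 47).
Multiplying by 23⁻¹ = 45 gives x ≡ 45·29 = 1305 = 27·47 + 36 ≡ 36 (mod 47).
Check: φ(36) = 23·36 + 17 = 845 = 17·47 + 46 ≡ 46 (mod 47).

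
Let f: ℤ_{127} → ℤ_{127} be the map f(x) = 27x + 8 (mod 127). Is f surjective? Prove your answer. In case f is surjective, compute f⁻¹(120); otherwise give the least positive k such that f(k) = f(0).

Recall: surjectivity means every element of the codomain has a preimage under f.
Since gcd(27, 127) = 1, 27 is invertible modulo 127. Euclid's algorithm: 127 = 4·27 + 19, 27 = 1·19 + 8, 19 = 2·8 + 3, 8 = 2·3 + 2, 3 = 1·2 + 1; back-substituting gives 1 = 80·27 − 17·127, so 27⁻¹ ≡ 80 (mod 127).
Then y ↦ 80(y − 8) is a two-sided inverse to f, so every y ∈ ℤ_{127} has a preimage.
Hence f is surjective.
Since f is surjective, we compute f⁻¹(120): solve 27x + 8 ≡ 120 (mod 127), i.e. 27x ≡ 112 (mod 127).
Multiplying by 27⁻¹ = 80 gives x ≡ 80·112 = 8960 = 70·127 + 70 ≡ 70 (mod 127).
Check: f(70) = 27·70 + 8 = 1898 = 14·127 + 120 ≡ 120 (mod 127).

70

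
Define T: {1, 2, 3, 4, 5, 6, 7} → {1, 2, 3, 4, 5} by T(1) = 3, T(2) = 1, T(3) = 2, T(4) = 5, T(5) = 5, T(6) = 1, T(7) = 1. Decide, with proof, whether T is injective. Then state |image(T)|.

4

T(4) = 5 = T(5) with 4 ≠ 5, so T is not injective.
The image of T is {1, 2, 3, 5}, which has 4 elements.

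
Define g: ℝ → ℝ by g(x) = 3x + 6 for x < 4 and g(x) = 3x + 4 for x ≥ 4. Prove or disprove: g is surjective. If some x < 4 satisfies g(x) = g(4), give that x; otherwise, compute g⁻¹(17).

Both pieces are strictly increasing (slopes 3 and 3), so each is injective on its own interval.
The left piece maps (−∞, 4) onto (−∞, 18); the right piece maps [4, ∞) onto [16, ∞).
The union (−∞, 18) ∪ [16, ∞) covers ℝ, so g is surjective.
For the follow-up: the images overlap, so an x < 4 with g(x) = g(4) exists. g(4) = 16; solving 3x + 6 = 16 for x < 4 gives x = (16 − 6)/3 = 10/3.

10/3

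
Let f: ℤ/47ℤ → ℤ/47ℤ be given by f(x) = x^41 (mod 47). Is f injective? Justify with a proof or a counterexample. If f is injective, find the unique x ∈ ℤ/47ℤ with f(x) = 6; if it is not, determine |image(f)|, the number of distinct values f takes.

3

Since 47 is prime, the nonzero elements of ℤ/47ℤ form a cyclic group of order 46.
As gcd(41, 46) = 1, raising to the 41st power is a bijection on this group: if a^41 ≡ b^41 then (ab^{−1})^41 = 1, and the only element of order dividing gcd(41, 46) = 1 is 1, so a = b.
With f(0) = 0 this makes f injective on all of ℤ/47ℤ, hence bijective (finite equal-size domain and codomain). In particular f is injective.
Since f is injective, we find the preimage of 6. The inverse of x ↦ x^41 on (ℤ/47ℤ)^× is x ↦ x^9, because 41·9 = 369 = 8·46 + 1 ≡ 1 (mod 46) and x^{46} = 1 for x ≠ 0 (Fermat). So f⁻¹(6) = 6^9 mod 47.
Repeated squaring mod 47: 6^1 ≡ 6, 6^2 ≡ 6² = 36, 6^4 ≡ 36² = 1296 ≡ 27, 6^8 ≡ 27² = 729 ≡ 24. Since 9 = 8 + 1, 6^9 ≡ 24·6: 24·6 = 144 ≡ 3. So 6^9 ≡ 3 (mod 47).
Hence f⁻¹(6) = 3.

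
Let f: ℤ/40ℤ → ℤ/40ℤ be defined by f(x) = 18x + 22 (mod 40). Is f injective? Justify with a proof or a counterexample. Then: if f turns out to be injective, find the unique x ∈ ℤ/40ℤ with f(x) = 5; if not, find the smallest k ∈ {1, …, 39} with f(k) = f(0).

We have gcd(18, 40) = 2 > 1. Taking u = 0 and v = 20: f(0) = 22 and f(20) = 18·20 + 22 = 382 ≡ 22 (mod 40).
So f(0) = f(20) while 0 ≠ 20, thus f is not injective.
Since f is not injective, we find the least positive k with f(k) = f(0): this means 18k ≡ 0 (mod 40), i.e. 40 ∣ 18k. Since gcd(18, 40) = 2, dividing through by 2 this holds exactly when 20 ∣ 9k, and as gcd(9, 20) = 1, exactly when 20 ∣ k.
The smallest positive such k is 20.

20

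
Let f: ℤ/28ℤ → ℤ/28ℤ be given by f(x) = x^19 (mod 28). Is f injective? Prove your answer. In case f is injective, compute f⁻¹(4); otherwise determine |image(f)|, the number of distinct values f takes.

f(0) = 0^19 = 0.
f(14): Repeated squaring mod 28: 14^1 ≡ 14, 14^2 ≡ 14² = 196 ≡ 0, 14^4 ≡ 0² = 0, 14^8 ≡ 0² = 0, 14^16 ≡ 0² = 0. Since 19 = 16 + 2 + 1, 14^19 ≡ 0·0·14: 0·0 = 0, then 0·14 = 0. So 14^19 ≡ 0 (mod 28).
So f(0) = f(14) = 0 while 0 ≠ 14, so f is not injective.
Since f is not injective, we determine |image(f)|. Computing x^19 mod 28 for each x (by repeated squaring, reducing mod 28 at every step), the values f(0), f(1), …, f(27) are: 0, 1, 16, 3, 4, 5, 20, 7, 8, 9, 24, 11, 12, 13, 0, 15, 16, 17, 4, 19, 20, 21, 8, 23, 24, 25, 12, 27.
The distinct values are {0, 1, 3, 4, 5, 7, 8, 9, 11, 12, 13, 15, 16, 17, 19, 20, 21, 23, 24, 25, 27}; there are 21 of them.

21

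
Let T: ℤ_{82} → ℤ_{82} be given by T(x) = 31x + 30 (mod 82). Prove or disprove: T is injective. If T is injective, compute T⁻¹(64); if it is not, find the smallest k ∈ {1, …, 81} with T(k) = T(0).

54

If T(s) = T(t), then 31s ≡ 31t (mod 82). Because gcd(31, 82) = 1, we may cancel 31 to get s ≡ t (mod 82).
Thus T is injective.
We now compute 31⁻¹ mod 82 explicitly. Euclid's algorithm: 82 = 2·31 + 20, 31 = 1·20 + 11, 20 = 1·11 + 9, 11 = 1·9 + 2, 9 = 4·2 + 1; back-substituting gives 1 = 45·31 − 17·82, so 31⁻¹ ≡ 45 (mod 82).
Since T is injective, we find T⁻¹(64): we need 31x ≡ 64 − 30 ≡ 34 (mod 82). Using 31⁻¹ = 45: x ≡ 45·34 = 1530 = 18·82 + 54, so x = 54.
Check: T(54) = 31·54 + 30 = 1704 = 20·82 + 64 ≡ 64 (mod 82).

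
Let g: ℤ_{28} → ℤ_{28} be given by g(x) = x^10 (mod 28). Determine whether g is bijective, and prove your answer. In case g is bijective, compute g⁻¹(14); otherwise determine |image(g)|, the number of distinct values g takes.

g(6): Repeated squaring mod 28: 6^1 ≡ 6, 6^2 ≡ 6² = 36 ≡ 8, 6^4 ≡ 8² = 64 ≡ 8, 6^8 ≡ 8² = 64 ≡ 8. Since 10 = 8 + 2, 6^10 ≡ 8·8: 8·8 = 64 ≡ 8. So 6^10 ≡ 8 (mod 28).
g(8): Repeated squaring mod 28: 8^1 ≡ 8, 8^2 ≡ 8² = 64 ≡ 8, 8^4 ≡ 8² = 64 ≡ 8, 8^8 ≡ 8² = 64 ≡ 8. Since 10 = 8 + 2, 8^10 ≡ 8·8: 8·8 = 64 ≡ 8. So 8^10 ≡ 8 (mod 28).
So g(6) = g(8) = 8 while 6 ≠ 8, so g is not injective, hence not bijective.
Since g is not bijective, we determine |image(g)|. Computing x^10 mod 28 for each x (by repeated squaring, reducing mod 28 at every step), the values g(0), g(1), …, g(27) are: 0, 1, 16, 25, 4, 9, 8, 21, 8, 9, 4, 25, 16, 1, 0, 1, 16, 25, 4, 9, 8, 21, 8, 9, 4, 25, 16, 1.
The distinct values are {0, 1, 4, 8, 9, 16, 21, 25}; there are 8 of them.

8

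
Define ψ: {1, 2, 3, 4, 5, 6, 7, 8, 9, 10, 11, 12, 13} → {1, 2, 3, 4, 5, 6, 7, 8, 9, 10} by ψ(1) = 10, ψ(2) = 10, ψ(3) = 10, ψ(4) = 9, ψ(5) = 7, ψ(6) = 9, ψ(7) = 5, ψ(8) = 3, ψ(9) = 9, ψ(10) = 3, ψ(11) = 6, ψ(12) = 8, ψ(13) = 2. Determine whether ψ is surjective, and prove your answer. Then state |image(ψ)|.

No element maps to 1, so ψ is not surjective.
The image of ψ is {2, 3, 5, 6, 7, 8, 9, 10}, which has 8 elements.

8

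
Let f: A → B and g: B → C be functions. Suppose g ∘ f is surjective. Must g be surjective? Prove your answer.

surjective

Let c ∈ C. Since g ∘ f is surjective, some a ∈ A has g(f(a)) = c. Then b = f(a) ∈ B satisfies g(b) = c. So g is surjective.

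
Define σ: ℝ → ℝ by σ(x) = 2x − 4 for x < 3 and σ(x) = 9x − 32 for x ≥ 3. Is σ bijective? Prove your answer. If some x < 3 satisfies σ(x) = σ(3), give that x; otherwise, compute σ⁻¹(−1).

-1/2

Both pieces are strictly increasing (slopes 2 and 9), so each is injective on its own interval.
The left piece maps (−∞, 3) onto (−∞, 2); the right piece maps [3, ∞) onto [−5, ∞).
These images overlap. In particular σ(3) = −5 (right piece), and solving 2x − 4 = −5 on the left piece gives x = −1/2 < 3.
So σ(−1/2) = σ(3) with −1/2 ≠ 3, and σ is not injective, hence not bijective. This x = −1/2 is the requested value below 3.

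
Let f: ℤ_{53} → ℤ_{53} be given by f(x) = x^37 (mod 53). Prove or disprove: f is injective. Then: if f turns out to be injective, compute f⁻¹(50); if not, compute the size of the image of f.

34

Since 53 is prime, the nonzero elements of ℤ_{53} form a cyclic group of order 52.
As gcd(37, 52) = 1, raising to the 37th power is a bijection on this group: if s^37 ≡ t^37 then (st^{−1})^37 = 1, and the only element of order dividing gcd(37, 52) = 1 is 1, so s = t.
With f(0) = 0 this makes f injective on all of ℤ_{53}, hence bijective (finite equal-size domain and codomain). In particular f is injective.
Since f is injective, we find the preimage of 50. The inverse of x ↦ x^37 on (ℤ_{53})^× is x ↦ x^45, because 37·45 = 1665 = 32·52 + 1 ≡ 1 (mod 52) and x^{52} = 1 for x ≠ 0 (Fermat). So f⁻¹(50) = 50^45 mod 53.
Repeated squaring mod 53: 50^1 ≡ 50, 50^2 ≡ 50² = 2500 ≡ 9, 50^4 ≡ 9² = 81 ≡ 28, 50^8 ≡ 28² = 784 ≡ 42, 50^16 ≡ 42² = 1764 ≡ 15, 50^32 ≡ 15² = 225 ≡ 13. Since 45 = 32 + 8 + 4 + 1, 50^45 ≡ 13·42·28·50: 13·42 = 546 ≡ 16, then 16·28 = 448 ≡ 24, then 24·50 = 1200 ≡ 34. So 50^45 ≡ 34 (mod 53).
Hence f⁻¹(50) = 34.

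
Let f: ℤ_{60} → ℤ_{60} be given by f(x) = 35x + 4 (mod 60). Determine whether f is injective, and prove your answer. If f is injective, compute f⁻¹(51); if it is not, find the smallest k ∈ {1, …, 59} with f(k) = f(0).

12

Recall that f is injective if f(u) = f(v) implies u = v.
We have gcd(35, 60) = 5 > 1. Taking u = 0 and v = 12: f(0) = 4 and f(12) = 35·12 + 4 = 424 ≡ 4 (mod 60).
So f(0) = f(12) while 0 ≠ 12, hence f is not injective.
Since f is not injective, we find the least positive k with f(k) = f(0): this means 35k ≡ 0 (mod 60), i.e. 60 ∣ 35k. Since gcd(35, 60) = 5, dividing through by 5 this holds exactly when 12 ∣ 7k, and as gcd(7, 12) = 1, exactly when 12 ∣ k.
The smallest positive such k is 12.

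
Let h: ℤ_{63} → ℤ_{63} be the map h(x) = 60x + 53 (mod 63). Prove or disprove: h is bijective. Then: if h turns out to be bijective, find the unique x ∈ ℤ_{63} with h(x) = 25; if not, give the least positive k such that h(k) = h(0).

We have gcd(60, 63) = 3 > 1. Taking a = 0 and b = 21: h(0) = 53 and h(21) = 60·21 + 53 = 1313 ≡ 53 (mod 63).
So h(0) = h(21) while 0 ≠ 21, hence h is not injective, hence not bijective.
Since h is not bijective, we find the least positive k with h(k) = h(0): this means 60k ≡ 0 (mod 63), i.e. 63 ∣ 60k. Since gcd(60, 63) = 3, dividing through by 3 this holds exactly when 21 ∣ 20k, and as gcd(20, 21) = 1, exactly when 21 ∣ k.
The smallest positive such k is 21.

21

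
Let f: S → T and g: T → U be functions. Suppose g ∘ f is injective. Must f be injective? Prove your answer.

injective

Suppose f(s) = f(t). Applying g: (g ∘ f)(s) = (g ∘ f)(t). Since g ∘ f is injective, s = t. Therefore f is injective.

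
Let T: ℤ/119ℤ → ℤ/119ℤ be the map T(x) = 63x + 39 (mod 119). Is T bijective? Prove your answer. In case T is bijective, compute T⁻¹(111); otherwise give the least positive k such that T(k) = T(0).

By definition, T is injective when T(s) = T(t) forces s = t.
We have gcd(63, 119) = 7 > 1. Taking s = 0 and t = 17: T(0) = 39 and T(17) = 63·17 + 39 = 1110 ≡ 39 (mod 119).
So T(0) = T(17) while 0 ≠ 17, hence T is not injective, hence not bijective.
Since T is not bijective, we find the least positive k with T(k) = T(0): this means 63k ≡ 0 (mod 119), i.e. 119 ∣ 63k. Since gcd(63, 119) = 7, dividing through by 7 this holds exactly when 17 ∣ 9k, and as gcd(9, 17) = 1, exactly when 17 ∣ k.
The smallest positive such k is 17.

17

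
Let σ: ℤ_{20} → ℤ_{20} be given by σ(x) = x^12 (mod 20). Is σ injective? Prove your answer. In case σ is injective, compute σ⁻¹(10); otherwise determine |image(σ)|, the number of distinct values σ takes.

4

σ(1) = 1^12 = 1.
σ(3): Repeated squaring mod 20: 3^1 ≡ 3, 3^2 ≡ 3² = 9, 3^4 ≡ 9² = 81 ≡ 1, 3^8 ≡ 1² = 1. Since 12 = 8 + 4, 3^12 ≡ 1·1: 1·1 = 1. So 3^12 ≡ 1 (mod 20).
So σ(1) = σ(3) = 1 while 1 ≠ 3, thus σ is not injective.
Since σ is not injective, we determine |image(σ)|. Computing x^12 mod 20 for each x (by repeated squaring, reducing mod 20 at every step), the values σ(0), σ(1), …, σ(19) are: 0, 1, 16, 1, 16, 5, 16, 1, 16, 1, 0, 1, 16, 1, 16, 5, 16, 1, 16, 1.
The distinct values are {0, 1, 5, 16}; there are 4 of them.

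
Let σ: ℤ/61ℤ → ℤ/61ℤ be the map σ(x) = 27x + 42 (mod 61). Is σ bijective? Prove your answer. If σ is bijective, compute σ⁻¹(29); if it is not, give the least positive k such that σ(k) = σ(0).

Suppose σ(s) = σ(t) in ℤ/61ℤ. Then 27s + 42 ≡ 27t + 42 (mod 61), therefore 27(s − t) ≡ 0 (mod 61).
Since gcd(27, 61) = 1, 27 is invertible modulo 61, hence s − t ≡ 0 (mod 61), i.e. s = t.
We now compute 27⁻¹ mod 61 explicitly. Euclid's algorithm: 61 = 2·27 + 7, 27 = 3·7 + 6, 7 = 1·6 + 1; back-substituting gives 1 = 52·27 − 23·61, so 27⁻¹ ≡ 52 (mod 61).
For any y ∈ ℤ/61ℤ, x = 52(y − 42) mod 61 satisfies σ(x) = 27·52(y − 42) + 42 ≡ y (since 27·52 ≡ 1 mod 61). So every y has a preimage.
So σ is bijective.
Since σ is bijective, we compute σ⁻¹(29): solve 27x + 42 ≡ 29 (mod 61), i.e. 27x ≡ 48 (mod 61).
Multiplying by 27⁻¹ = 52 gives x ≡ 52·48 = 2496 = 40·61 + 56 ≡ 56 (mod 61).
Check: σ(56) = 27·56 + 42 = 1554 = 25·61 + 29 ≡ 29 (mod 61).

56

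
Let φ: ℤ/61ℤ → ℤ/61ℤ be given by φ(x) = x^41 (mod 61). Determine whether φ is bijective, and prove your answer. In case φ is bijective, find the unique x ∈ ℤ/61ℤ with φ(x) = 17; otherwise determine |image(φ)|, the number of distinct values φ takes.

6

Since 61 is prime, the nonzero elements of ℤ/61ℤ form a cyclic group of order 60.
As gcd(41, 60) = 1, raising to the 41st power is a bijection on this group: if u^41 ≡ v^41 then (uv^{−1})^41 = 1, and the only element of order dividing gcd(41, 60) = 1 is 1, so u = v.
With φ(0) = 0 this makes φ injective on all of ℤ/61ℤ, hence bijective (finite equal-size domain and codomain). In particular φ is bijective.
Since φ is bijective, we find the preimage of 17. The inverse of x ↦ x^41 on (ℤ/61ℤ)^× is x ↦ x^41, because 41·41 = 1681 = 28·60 + 1 ≡ 1 (mod 60) and x^{60} = 1 for x ≠ 0 (Fermat). So φ⁻¹(17) = 17^41 mod 61.
Repeated squaring mod 61: 17^1 ≡ 17, 17^2 ≡ 17² = 289 ≡ 45, 17^4 ≡ 45² = 2025 ≡ 12, 17^8 ≡ 12² = 144 ≡ 22, 17^16 ≡ 22² = 484 ≡ 57, 17^32 ≡ 57² = 3249 ≡ 16. Since 41 = 32 + 8 + 1, 17^41 ≡ 16·22·17: 16·22 = 352 ≡ 47, then 47·17 = 799 ≡ 6. So 17^41 ≡ 6 (mod 61).
Hence φ⁻¹(17) = 6.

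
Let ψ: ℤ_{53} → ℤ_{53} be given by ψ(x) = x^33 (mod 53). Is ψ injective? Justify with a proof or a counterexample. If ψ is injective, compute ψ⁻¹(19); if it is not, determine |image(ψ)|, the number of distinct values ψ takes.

35

Since 53 is prime, the nonzero elements of ℤ_{53} form a cyclic group of order 52.
As gcd(33, 52) = 1, raising to the 33rd power is a bijection on this group: if s^33 ≡ t^33 then (st^{−1})^33 = 1, and the only element of order dividing gcd(33, 52) = 1 is 1, so s = t.
With ψ(0) = 0 this makes ψ injective on all of ℤ_{53}, hence bijective (finite equal-size domain and codomain). In particular ψ is injective.
Since ψ is injective, we find the preimage of 19. The inverse of x ↦ x^33 on (ℤ_{53})^× is x ↦ x^41, because 33·41 = 1353 = 26·52 + 1 ≡ 1 (mod 52) and x^{52} = 1 for x ≠ 0 (Fermat). So ψ⁻¹(19) = 19^41 mod 53.
Repeated squaring mod 53: 19^1 ≡ 19, 19^2 ≡ 19² = 361 ≡ 43, 19^4 ≡ 43² = 1849 ≡ 47, 19^8 ≡ 47² = 2209 ≡ 36, 19^16 ≡ 36² = 1296 ≡ 24, 19^32 ≡ 24² = 576 ≡ 46. Since 41 = 32 + 8 + 1, 19^41 ≡ 46·36·19: 46·36 = 1656 ≡ 13, then 13·19 = 247 ≡ 35. So 19^41 ≡ 35 (mod 53).
Hence ψ⁻¹(19) = 35.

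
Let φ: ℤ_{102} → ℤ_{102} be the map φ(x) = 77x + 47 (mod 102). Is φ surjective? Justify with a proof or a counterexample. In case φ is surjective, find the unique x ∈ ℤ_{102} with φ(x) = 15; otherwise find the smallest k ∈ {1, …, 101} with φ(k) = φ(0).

38

Recall that φ is surjective if every y in the codomain equals φ(x) for some x in the domain.
Since gcd(77, 102) = 1, 77 is invertible modulo 102. Euclid's algorithm: 102 = 1·77 + 25, 77 = 3·25 + 2, 25 = 12·2 + 1; back-substituting gives 1 = 53·77 − 40·102, so 77⁻¹ ≡ 53 (mod 102).
Then y ↦ 53(y − 47) is a two-sided inverse to φ, so every y ∈ ℤ_{102} has a preimage.
So φ is surjective.
Since φ is surjective, we find φ⁻¹(15): we need 77x ≡ 15 − 47 ≡ 70 (mod 102). Using 77⁻¹ = 53: x ≡ 53·70 = 3710 = 36·102 + 38, so x = 38.
Check: φ(38) = 77·38 + 47 = 2973 = 29·102 + 15 ≡ 15 (mod 102).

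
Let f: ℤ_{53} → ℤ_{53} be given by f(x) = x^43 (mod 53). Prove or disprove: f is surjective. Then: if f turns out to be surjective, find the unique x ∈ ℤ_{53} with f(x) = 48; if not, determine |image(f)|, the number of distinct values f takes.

Since 53 is prime, the nonzero elements of ℤ_{53} form a cyclic group of order 52.
As gcd(43, 52) = 1, raising to the 43rd power is a bijection on this group: if a^43 ≡ b^43 then (ab^{−1})^43 = 1, and the only element of order dividing gcd(43, 52) = 1 is 1, so a = b.
With f(0) = 0 this makes f injective on all of ℤ_{53}, hence bijective (finite equal-size domain and codomain). In particular f is surjective.
Since f is surjective, we find the preimage of 48. The inverse of x ↦ x^43 on (ℤ_{53})^× is x ↦ x^23, because 43·23 = 989 = 19·52 + 1 ≡ 1 (mod 52) and x^{52} = 1 for x ≠ 0 (Fermat). So f⁻¹(48) = 48^23 mod 53.
Repeated squaring mod 53: 48^1 ≡ 48, 48^2 ≡ 48² = 2304 ≡ 25, 48^4 ≡ 25² = 625 ≡ 42, 48^8 ≡ 42² = 1764 ≡ 15, 48^16 ≡ 15² = 225 ≡ 13. Since 23 = 16 + 4 + 2 + 1, 48^23 ≡ 13·42·25·48: 13·42 = 546 ≡ 16, then 16·25 = 400 ≡ 29, then 29·48 = 1392 ≡ 14. So 48^23 ≡ 14 (mod 53).
Hence f⁻¹(48) = 14.

14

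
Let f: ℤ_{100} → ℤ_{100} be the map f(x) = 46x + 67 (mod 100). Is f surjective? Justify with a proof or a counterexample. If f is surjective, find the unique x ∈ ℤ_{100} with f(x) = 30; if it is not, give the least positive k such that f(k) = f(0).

50

By definition, surjectivity means every element of the codomain has a preimage under f.
Since gcd(46, 100) = 2, we have 46x ≡ 0 (mod 2) for all x, so f(x) ≡ 1 (mod 2).
But 0 ≢ 1 (mod 2), so 0 ∈ ℤ_{100} has no preimage. Therefore f is not surjective.
Since f is not surjective, we find the least positive k with f(k) = f(0): this means 46k ≡ 0 (mod 100), i.e. 100 ∣ 46k. Since gcd(46, 100) = 2, dividing through by 2 this holds exactly when 50 ∣ 23k, and as gcd(23, 50) = 1, exactly when 50 ∣ k.
The smallest positive such k is 50.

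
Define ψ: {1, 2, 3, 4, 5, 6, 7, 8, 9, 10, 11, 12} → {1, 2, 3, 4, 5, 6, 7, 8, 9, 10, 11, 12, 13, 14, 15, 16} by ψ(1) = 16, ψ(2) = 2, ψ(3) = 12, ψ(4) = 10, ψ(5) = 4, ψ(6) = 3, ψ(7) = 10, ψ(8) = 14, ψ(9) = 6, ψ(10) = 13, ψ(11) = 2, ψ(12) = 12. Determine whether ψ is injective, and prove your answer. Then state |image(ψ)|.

ψ(4) = 10 = ψ(7) with 4 ≠ 7, so ψ is not injective.
The image of ψ is {2, 3, 4, 6, 10, 12, 13, 14, 16}, which has 9 elements.

9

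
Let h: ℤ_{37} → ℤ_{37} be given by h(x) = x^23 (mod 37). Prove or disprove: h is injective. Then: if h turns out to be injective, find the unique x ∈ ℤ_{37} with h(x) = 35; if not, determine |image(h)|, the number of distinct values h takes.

Since 37 is prime, the nonzero elements of ℤ_{37} form a cyclic group of order 36.
As gcd(23, 36) = 1, raising to the 23rd power is a bijection on this group: if u^23 ≡ v^23 then (uv^{−1})^23 = 1, and the only element of order dividing gcd(23, 36) = 1 is 1, so u = v.
With h(0) = 0 this makes h injective on all of ℤ_{37}, hence bijective (finite equal-size domain and codomain). In particular h is injective.
Since h is injective, we find the preimage of 35. The inverse of x ↦ x^23 on (ℤ_{37})^× is x ↦ x^11, because 23·11 = 253 = 7·36 + 1 ≡ 1 (mod 36) and x^{36} = 1 for x ≠ 0 (Fermat). So h⁻¹(35) = 35^11 mod 37.
Repeated squaring mod 37: 35^1 ≡ 35, 35^2 ≡ 35² = 1225 ≡ 4, 35^4 ≡ 4² = 16, 35^8 ≡ 16² = 256 ≡ 34. Since 11 = 8 + 2 + 1, 35^11 ≡ 34·4·35: 34·4 = 136 ≡ 25, then 25·35 = 875 ≡ 24. So 35^11 ≡ 24 (mod 37).
Hence h⁻¹(35) = 24.

24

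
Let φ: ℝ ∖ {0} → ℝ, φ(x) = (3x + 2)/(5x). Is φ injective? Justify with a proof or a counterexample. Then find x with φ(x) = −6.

Suppose φ(u) = φ(v). Cross-multiplying: (3u + 2)(5v) = (3v + 2)(5u).
Expanding both sides and cancelling the symmetric terms leaves −10·(u − v) = 0. Since −10 ≠ 0, u = v. Therefore φ is injective.
Solving φ(x) = −6: cross-multiplying gives 3x + 2 = −6(5x), which rearranges to 33x = −2, so x = −2/33.

-2/33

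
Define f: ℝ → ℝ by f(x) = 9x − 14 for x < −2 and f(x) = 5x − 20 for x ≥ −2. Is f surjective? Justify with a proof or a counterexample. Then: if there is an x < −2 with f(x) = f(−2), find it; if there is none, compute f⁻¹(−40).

Both pieces are strictly increasing (slopes 9 and 5), so each is injective on its own interval.
The left piece maps (−∞, −2) onto (−∞, −32); the right piece maps [−2, ∞) onto [−30, ∞).
The union (−∞, −32) ∪ [−30, ∞) omits the interval between −32 and −30; in particular −32 has no preimage. So f is not surjective.
Because the two images are disjoint, no x < −2 has f(x) = f(−2), so we compute f⁻¹(−40): −40 lies in (−∞, −32), so solve 9x − 14 = −40: x = (−40 + 14)/9 = −26/9.

-26/9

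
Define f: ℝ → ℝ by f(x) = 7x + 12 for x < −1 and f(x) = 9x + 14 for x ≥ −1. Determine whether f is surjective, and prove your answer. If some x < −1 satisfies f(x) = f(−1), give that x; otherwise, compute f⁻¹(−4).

-16/7

Both pieces are strictly increasing (slopes 7 and 9), so each is injective on its own interval.
The left piece maps (−∞, −1) onto (−∞, 5); the right piece maps [−1, ∞) onto [5, ∞).
These images together cover ℝ, so f is surjective.
Because the two images are disjoint, no x < −1 has f(x) = f(−1), so we compute f⁻¹(−4): −4 lies in (−∞, 5), so solve 7x + 12 = −4: x = (−4 − 12)/7 = −16/7.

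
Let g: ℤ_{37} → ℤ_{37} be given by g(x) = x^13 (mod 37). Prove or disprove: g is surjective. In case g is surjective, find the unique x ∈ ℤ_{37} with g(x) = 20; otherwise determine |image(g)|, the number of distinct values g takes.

Since 37 is prime, the nonzero elements of ℤ_{37} form a cyclic group of order 36.
As gcd(13, 36) = 1, raising to the 13th power is a bijection on this group: if a^13 ≡ b^13 then (ab^{−1})^13 = 1, and the only element of order dividing gcd(13, 36) = 1 is 1, so a = b.
With g(0) = 0 this makes g injective on all of ℤ_{37}, hence bijective (finite equal-size domain and codomain). In particular g is surjective.
Since g is surjective, we find the preimage of 20. The inverse of x ↦ x^13 on (ℤ_{37})^× is x ↦ x^25, because 13·25 = 325 = 9·36 + 1 ≡ 1 (mod 36) and x^{36} = 1 for x ≠ 0 (Fermat). So g⁻¹(20) = 20^25 mod 37.
Repeated squaring mod 37: 20^1 ≡ 20, 20^2 ≡ 20² = 400 ≡ 30, 20^4 ≡ 30² = 900 ≡ 12, 20^8 ≡ 12² = 144 ≡ 33, 20^16 ≡ 33² = 1089 ≡ 16. Since 25 = 16 + 8 + 1, 20^25 ≡ 16·33·20: 16·33 = 528 ≡ 10, then 10·20 = 200 ≡ 15. So 20^25 ≡ 15 (mod 37).
Hence g⁻¹(20) = 15.

15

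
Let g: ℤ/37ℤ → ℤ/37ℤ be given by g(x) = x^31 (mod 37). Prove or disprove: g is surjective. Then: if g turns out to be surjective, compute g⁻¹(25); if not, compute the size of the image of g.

Since 37 is prime, the nonzero elements of ℤ/37ℤ form a cyclic group of order 36.
As gcd(31, 36) = 1, raising to the 31st power is a bijection on this group: if a^31 ≡ b^31 then (ab^{−1})^31 = 1, and the only element of order dividing gcd(31, 36) = 1 is 1, so a = b.
With g(0) = 0 this makes g injective on all of ℤ/37ℤ, hence bijective (finite equal-size domain and codomain). In particular g is surjective.
Since g is surjective, we find the preimage of 25. The inverse of x ↦ x^31 on (ℤ/37ℤ)^× is x ↦ x^7, because 31·7 = 217 = 6·36 + 1 ≡ 1 (mod 36) and x^{36} = 1 for x ≠ 0 (Fermat). So g⁻¹(25) = 25^7 mod 37.
Repeated squaring mod 37: 25^1 ≡ 25, 25^2 ≡ 25² = 625 ≡ 33, 25^4 ≡ 33² = 1089 ≡ 16. Since 7 = 4 + 2 + 1, 25^7 ≡ 16·33·25: 16·33 = 528 ≡ 10, then 10·25 = 250 ≡ 28. So 25^7 ≡ 28 (mod 37).
Hence g⁻¹(25) = 28.

28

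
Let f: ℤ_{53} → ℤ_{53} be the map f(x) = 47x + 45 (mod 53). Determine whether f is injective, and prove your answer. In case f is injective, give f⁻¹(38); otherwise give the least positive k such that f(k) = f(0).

10

Recall that injectivity means: for all x_1, x_2 in the domain, f(x_1) = f(x_2) implies x_1 = x_2.
If f(x_1) = f(x_2), then 47x_1 ≡ 47x_2 (mod 53). Because gcd(47, 53) = 1, we may cancel 47 to get x_1 ≡ x_2 (mod 53).
Thus f is injective.
We now compute 47⁻¹ mod 53 explicitly. Euclid's algorithm: 53 = 1·47 + 6, 47 = 7·6 + 5, 6 = 1·5 + 1; back-substituting gives 1 = 44·47 − 39·53, so 47⁻¹ ≡ 44 (mod 53).
Since f is injective, we find f⁻¹(38): we need 47x ≡ 38 − 45 ≡ 46 (mod 53). Using 47⁻¹ = 44: x ≡ 44·46 = 2024 = 38·53 + 10, so x = 10.
Check: f(10) = 47·10 + 45 = 515 = 9·53 + 38 ≡ 38 (mod 53).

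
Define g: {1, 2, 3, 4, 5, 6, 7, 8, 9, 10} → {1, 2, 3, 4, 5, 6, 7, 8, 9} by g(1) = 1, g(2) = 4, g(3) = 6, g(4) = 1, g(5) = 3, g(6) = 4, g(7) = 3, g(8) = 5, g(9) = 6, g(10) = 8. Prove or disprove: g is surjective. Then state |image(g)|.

6

No element maps to 2, so g is not surjective.
The image of g is {1, 3, 4, 5, 6, 8}, which has 6 elements.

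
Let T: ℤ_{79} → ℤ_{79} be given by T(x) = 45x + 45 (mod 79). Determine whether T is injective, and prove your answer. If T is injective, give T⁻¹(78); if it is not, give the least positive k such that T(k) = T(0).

If T(a) = T(b), then 45a ≡ 45b (mod 79). Because gcd(45, 79) = 1, we may cancel 45 to get a ≡ b (mod 79).
Therefore T is injective.
We now compute 45⁻¹ mod 79 explicitly. Euclid's algorithm: 79 = 1·45 + 34, 45 = 1·34 + 11, 34 = 3·11 + 1; back-substituting gives 1 = 72·45 − 41·79, so 45⁻¹ ≡ 72 (mod 79).
Since T is injective, we find T⁻¹(78): we need 45x ≡ 78 − 45 ≡ 33 (mod 79). Using 45⁻¹ = 72: x ≡ 72·33 = 2376 = 30·79 + 6, so x = 6.
Check: T(6) = 45·6 + 45 = 315 = 3·79 + 78 ≡ 78 (mod 79).

6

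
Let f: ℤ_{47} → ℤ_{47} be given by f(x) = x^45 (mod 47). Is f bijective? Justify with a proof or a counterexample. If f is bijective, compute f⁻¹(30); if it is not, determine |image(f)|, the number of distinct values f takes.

Since 47 is prime, the nonzero elements of ℤ_{47} form a cyclic group of order 46.
As gcd(45, 46) = 1, raising to the 45th power is a bijection on this group: if x_1^45 ≡ x_2^45 then (x_1x_2^{−1})^45 = 1, and the only element of order dividing gcd(45, 46) = 1 is 1, so x_1 = x_2.
With f(0) = 0 this makes f injective on all of ℤ_{47}, hence bijective (finite equal-size domain and codomain). In particular f is bijective.
Since f is bijective, we find the preimage of 30. The inverse of x ↦ x^45 on (ℤ_{47})^× is x ↦ x^45, because 45·45 = 2025 = 44·46 + 1 ≡ 1 (mod 46) and x^{46} = 1 for x ≠ 0 (Fermat). So f⁻¹(30) = 30^45 mod 47.
Repeated squaring mod 47: 30^1 ≡ 30, 30^2 ≡ 30² = 900 ≡ 7, 30^4 ≡ 7² = 49 ≡ 2, 30^8 ≡ 2² = 4, 30^16 ≡ 4² = 16, 30^32 ≡ 16² = 256 ≡ 21. Since 45 = 32 + 8 + 4 + 1, 30^45 ≡ 21·4·2·30: 21·4 = 84 ≡ 37, then 37·2 = 74 ≡ 27, then 27·30 = 810 ≡ 11. So 30^45 ≡ 11 (mod 47).
Hence f⁻¹(30) = 11.

11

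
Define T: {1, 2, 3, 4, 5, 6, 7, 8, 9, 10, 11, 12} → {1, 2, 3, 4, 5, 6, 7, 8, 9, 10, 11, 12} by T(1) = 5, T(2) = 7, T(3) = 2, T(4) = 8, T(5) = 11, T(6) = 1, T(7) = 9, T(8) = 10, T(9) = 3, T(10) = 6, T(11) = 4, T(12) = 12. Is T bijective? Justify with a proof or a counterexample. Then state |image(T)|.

12

The values 5, 7, 2, 8, 11, 1, 9, 10, 3, 6, 4, 12 are a permutation of {1, 2, 3, 4, 5, 6, 7, 8, 9, 10, 11, 12}: each element appears exactly once.
So T is injective and surjective, hence bijective.
The image of T is {1, 2, 3, 4, 5, 6, 7, 8, 9, 10, 11, 12}, which has 12 elements.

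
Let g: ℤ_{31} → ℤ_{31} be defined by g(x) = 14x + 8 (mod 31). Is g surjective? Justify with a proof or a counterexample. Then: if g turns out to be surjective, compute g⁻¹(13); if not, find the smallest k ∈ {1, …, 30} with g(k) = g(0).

7

Since gcd(14, 31) = 1, 14 is invertible modulo 31. Euclid's algorithm: 31 = 2·14 + 3, 14 = 4·3 + 2, 3 = 1·2 + 1; back-substituting gives 1 = 20·14 − 9·31, so 14⁻¹ ≡ 20 (mod 31).
Then y ↦ 20(y − 8) is a two-sided inverse to g, so every y ∈ ℤ_{31} has a preimage.
Therefore g is surjective.
Since g is surjective, we find g⁻¹(13): we need 14x ≡ 13 − 8 ≡ 5 (mod 31). Using 14⁻¹ = 20: x ≡ 20·5 = 100 = 3·31 + 7, so x = 7.
Check: g(7) = 14·7 + 8 = 106 = 3·31 + 13 ≡ 13 (mod 31).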